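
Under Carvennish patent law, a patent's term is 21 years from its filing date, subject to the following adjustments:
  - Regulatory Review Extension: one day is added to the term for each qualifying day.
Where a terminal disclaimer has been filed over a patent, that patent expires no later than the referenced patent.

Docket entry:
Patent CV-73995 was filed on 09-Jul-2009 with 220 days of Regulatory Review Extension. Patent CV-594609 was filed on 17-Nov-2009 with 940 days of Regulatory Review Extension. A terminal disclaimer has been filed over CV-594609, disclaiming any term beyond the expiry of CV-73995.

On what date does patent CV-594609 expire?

Natural term of CV-594609:
  Base: filing + 21 years → 17 November 2030.
  Regulatory Review Extension: +940 days → 14 June 2033.
Expiry of referenced patent CV-73995:
  Base: filing + 21 years → 9 July 2030.
  Regulatory Review Extension: +220 days → 14 February 2031.
Terminal disclaimer: CV-594609 expires on the earlier of 14 June 2033 and 14 February 2031.

2031-02-14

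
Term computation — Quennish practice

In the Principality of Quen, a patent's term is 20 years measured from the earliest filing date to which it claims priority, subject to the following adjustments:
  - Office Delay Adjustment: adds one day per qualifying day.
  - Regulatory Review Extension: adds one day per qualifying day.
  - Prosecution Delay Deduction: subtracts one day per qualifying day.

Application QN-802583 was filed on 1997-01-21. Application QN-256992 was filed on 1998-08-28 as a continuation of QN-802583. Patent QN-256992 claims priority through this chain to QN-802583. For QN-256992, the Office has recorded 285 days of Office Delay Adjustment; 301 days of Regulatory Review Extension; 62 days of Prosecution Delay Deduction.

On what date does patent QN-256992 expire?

Earliest priority filing: 21 January 1997.
Base term: 21 January 1997 + 20 years → 21 January 2017.
Office Delay Adjustment: +285 days → 2 November 2017.
Regulatory Review Extension: +301 days → 30 August 2018.
Prosecution Delay Deduction: −62 days → 29 June 2018.

2018-06-29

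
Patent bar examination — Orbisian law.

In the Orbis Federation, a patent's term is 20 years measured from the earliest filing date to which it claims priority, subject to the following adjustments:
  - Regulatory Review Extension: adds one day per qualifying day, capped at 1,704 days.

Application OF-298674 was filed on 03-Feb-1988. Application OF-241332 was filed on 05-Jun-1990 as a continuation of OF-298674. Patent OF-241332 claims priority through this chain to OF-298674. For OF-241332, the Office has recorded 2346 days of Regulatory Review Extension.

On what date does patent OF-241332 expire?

October 3, 2012

Earliest priority filing: 3 February 1988.
Base term: 3 February 1988 + 20 years → 3 February 2008.
Regulatory Review Extension: 2346 days claimed exceeds the 1704-day cap, so +1704 days → 3 October 2012.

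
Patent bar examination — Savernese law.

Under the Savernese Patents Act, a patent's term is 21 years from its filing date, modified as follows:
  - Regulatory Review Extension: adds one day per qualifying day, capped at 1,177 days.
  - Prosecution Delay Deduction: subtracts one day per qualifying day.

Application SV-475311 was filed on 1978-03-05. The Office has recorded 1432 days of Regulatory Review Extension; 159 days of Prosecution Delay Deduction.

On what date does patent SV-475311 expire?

December 17, 2001

Base term: filing date + 21 years → 5 March 1999.
Regulatory Review Extension: 1432 days claimed exceeds the 1177-day cap, so +1177 days → 25 May 2002.
Prosecution Delay Deduction: −159 days → 17 December 2001.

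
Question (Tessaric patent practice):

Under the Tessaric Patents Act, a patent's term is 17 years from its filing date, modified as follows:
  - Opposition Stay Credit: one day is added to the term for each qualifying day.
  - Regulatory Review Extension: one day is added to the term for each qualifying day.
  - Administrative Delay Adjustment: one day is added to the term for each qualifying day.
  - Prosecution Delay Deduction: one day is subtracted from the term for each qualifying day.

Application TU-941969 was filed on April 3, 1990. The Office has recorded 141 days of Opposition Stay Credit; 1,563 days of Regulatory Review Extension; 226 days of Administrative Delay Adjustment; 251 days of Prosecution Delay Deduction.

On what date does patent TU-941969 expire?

Base term: filing date + 17 years → 3 April 2007.
Opposition Stay Credit: +141 days → 22 August 2007.
Regulatory Review Extension: +1563 days → 2 December 2011.
Administrative Delay Adjustment: +226 days → 15 July 2012.
Prosecution Delay Deduction: −251 days → 7 November 2011.

November 7, 2011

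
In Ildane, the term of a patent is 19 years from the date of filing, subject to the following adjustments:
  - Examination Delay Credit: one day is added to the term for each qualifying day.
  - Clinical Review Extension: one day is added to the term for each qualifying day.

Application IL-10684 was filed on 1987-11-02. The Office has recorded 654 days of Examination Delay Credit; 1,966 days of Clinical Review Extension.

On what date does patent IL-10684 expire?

January 4, 2014

Base term: filing date + 19 years → 2 November 2006.
Examination Delay Credit: +654 days → 17 August 2008.
Clinical Review Extension: +1966 days → 4 January 2014.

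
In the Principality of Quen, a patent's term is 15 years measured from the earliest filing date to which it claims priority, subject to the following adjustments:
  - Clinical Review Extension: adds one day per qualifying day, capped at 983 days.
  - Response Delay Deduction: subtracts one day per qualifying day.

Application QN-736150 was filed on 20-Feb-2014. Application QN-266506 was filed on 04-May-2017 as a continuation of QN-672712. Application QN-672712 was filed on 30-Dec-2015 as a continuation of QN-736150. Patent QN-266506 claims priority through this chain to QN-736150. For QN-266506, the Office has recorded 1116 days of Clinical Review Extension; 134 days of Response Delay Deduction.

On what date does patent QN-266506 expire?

June 19, 2031

Earliest priority filing: 20 February 2014.
Base term: 20 February 2014 + 15 years → 20 February 2029.
Clinical Review Extension: 1116 days claimed exceeds the 983-day cap, so +983 days → 31 October 2031.
Response Delay Deduction: −134 days → 19 June 2031.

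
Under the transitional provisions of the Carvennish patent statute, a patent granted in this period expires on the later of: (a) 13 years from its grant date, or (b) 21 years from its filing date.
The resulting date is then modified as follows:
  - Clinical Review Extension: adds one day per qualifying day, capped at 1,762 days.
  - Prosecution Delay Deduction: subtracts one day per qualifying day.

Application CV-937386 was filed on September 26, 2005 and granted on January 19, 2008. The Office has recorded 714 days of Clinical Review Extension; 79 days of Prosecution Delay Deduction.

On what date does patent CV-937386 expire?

(a) grant + 13 years → 19 January 2021.
(b) filing + 21 years → 26 September 2026.
Later of the two: 26 September 2026.
Clinical Review Extension: 714 days (within the 1762-day cap) → +714 days → 9 September 2028.
Prosecution Delay Deduction: −79 days → 22 June 2028.

2028-06-22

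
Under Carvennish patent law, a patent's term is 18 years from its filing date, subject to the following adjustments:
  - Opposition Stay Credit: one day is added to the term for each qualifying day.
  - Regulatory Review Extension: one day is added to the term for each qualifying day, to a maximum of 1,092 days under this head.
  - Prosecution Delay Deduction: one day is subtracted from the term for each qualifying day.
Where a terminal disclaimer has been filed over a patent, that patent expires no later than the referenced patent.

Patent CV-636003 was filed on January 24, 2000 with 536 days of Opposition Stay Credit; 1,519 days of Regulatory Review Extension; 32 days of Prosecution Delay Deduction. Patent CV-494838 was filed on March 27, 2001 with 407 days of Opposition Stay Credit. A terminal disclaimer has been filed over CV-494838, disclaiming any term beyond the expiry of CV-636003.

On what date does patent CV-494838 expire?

May 7, 2020

Natural term of CV-494838:
  Base: filing + 18 years → 27 March 2019.
  Opposition Stay Credit: +407 days → 7 May 2020.
Expiry of referenced patent CV-636003:
  Base: filing + 18 years → 24 January 2018.
  Opposition Stay Credit: +536 days → 14 July 2019.
  Regulatory Review Extension: 1519 days claimed exceeds the 1092-day cap, so +1092 days → 10 July 2022.
  Prosecution Delay Deduction: −32 days → 8 June 2022.
Terminal disclaimer: CV-494838 expires on the earlier of 7 May 2020 and 8 June 2022.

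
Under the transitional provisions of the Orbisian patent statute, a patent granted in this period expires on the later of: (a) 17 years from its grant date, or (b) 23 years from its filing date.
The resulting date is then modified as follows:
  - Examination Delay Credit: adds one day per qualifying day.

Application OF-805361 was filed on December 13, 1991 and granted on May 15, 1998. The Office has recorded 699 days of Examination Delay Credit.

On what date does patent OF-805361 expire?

April 13, 2017

(a) grant + 17 years → 15 May 2015.
(b) filing + 23 years → 13 December 2014.
Later of the two: 15 May 2015.
Examination Delay Credit: +699 days → 13 April 2017.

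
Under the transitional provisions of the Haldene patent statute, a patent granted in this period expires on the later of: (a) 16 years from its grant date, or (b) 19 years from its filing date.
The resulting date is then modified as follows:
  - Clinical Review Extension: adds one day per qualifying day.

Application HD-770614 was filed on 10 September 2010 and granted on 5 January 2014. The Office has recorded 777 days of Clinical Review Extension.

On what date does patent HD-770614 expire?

2032-02-21

(a) grant + 16 years → 5 January 2030.
(b) filing + 19 years → 10 September 2029.
Later of the two: 5 January 2030.
Clinical Review Extension: +777 days → 21 February 2032.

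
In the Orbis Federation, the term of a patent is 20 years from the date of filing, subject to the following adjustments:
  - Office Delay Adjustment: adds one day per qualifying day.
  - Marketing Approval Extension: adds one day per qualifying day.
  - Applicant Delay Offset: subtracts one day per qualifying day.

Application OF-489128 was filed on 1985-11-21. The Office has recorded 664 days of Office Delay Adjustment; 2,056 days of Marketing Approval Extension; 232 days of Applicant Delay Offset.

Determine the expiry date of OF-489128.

Base term: filing date + 20 years → 21 November 2005.
Office Delay Adjustment: +664 days → 16 September 2007.
Marketing Approval Extension: +2056 days → 3 May 2013.
Applicant Delay Offset: −232 days → 13 September 2012.

2012-09-13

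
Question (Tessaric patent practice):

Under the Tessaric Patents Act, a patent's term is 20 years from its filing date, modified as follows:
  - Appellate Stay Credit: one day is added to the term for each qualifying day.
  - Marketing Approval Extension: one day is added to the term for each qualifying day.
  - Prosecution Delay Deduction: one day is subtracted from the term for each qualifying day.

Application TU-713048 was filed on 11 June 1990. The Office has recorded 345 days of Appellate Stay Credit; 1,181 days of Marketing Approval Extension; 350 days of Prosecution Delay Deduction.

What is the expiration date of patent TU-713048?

Base term: filing date + 20 years → 11 June 2010.
Appellate Stay Credit: +345 days → 22 May 2011.
Marketing Approval Extension: +1181 days → 15 August 2014.
Prosecution Delay Deduction: −350 days → 30 August 2013.

2013-08-30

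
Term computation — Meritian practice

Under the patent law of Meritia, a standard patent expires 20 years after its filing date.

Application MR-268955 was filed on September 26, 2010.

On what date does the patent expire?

Filing date + 20 years → 26 September 2030.

2030-09-26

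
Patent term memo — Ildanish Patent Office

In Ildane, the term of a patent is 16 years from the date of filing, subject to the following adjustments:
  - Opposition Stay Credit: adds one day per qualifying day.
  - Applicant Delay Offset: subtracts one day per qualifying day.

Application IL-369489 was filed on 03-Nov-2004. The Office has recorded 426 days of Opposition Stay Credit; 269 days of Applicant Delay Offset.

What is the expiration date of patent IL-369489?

Base term: filing date + 16 years → 3 November 2020.
Opposition Stay Credit: +426 days → 3 January 2022.
Applicant Delay Offset: −269 days → 9 April 2021.

April 9, 2021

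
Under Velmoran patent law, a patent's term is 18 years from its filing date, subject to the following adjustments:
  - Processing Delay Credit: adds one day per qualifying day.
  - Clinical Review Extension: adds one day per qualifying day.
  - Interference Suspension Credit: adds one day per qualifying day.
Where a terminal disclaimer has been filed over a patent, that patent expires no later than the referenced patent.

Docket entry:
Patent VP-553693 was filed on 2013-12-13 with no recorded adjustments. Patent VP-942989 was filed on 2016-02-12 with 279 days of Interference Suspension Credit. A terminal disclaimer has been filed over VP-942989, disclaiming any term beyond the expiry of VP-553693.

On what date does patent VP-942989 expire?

December 13, 2031

Natural term of VP-942989:
  Base: filing + 18 years → 12 February 2034.
  Interference Suspension Credit: +279 days → 18 November 2034.
Expiry of referenced patent VP-553693:
  Base: filing + 18 years → 13 December 2031.
Terminal disclaimer: VP-942989 expires on the earlier of 18 November 2034 and 13 December 2031.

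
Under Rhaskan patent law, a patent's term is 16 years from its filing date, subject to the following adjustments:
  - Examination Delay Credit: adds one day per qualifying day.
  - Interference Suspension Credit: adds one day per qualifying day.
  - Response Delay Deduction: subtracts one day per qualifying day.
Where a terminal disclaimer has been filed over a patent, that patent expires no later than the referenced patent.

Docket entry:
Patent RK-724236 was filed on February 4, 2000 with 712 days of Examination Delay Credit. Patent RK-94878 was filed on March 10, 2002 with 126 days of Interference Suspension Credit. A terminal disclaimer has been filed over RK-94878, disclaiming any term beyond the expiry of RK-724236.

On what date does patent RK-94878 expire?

Natural term of RK-94878:
  Base: filing + 16 years → 10 March 2018.
  Interference Suspension Credit: +126 days → 14 July 2018.
Expiry of referenced patent RK-724236:
  Base: filing + 16 years → 4 February 2016.
  Examination Delay Credit: +712 days → 16 January 2018.
Terminal disclaimer: RK-94878 expires on the earlier of 14 July 2018 and 16 January 2018.

2018-01-16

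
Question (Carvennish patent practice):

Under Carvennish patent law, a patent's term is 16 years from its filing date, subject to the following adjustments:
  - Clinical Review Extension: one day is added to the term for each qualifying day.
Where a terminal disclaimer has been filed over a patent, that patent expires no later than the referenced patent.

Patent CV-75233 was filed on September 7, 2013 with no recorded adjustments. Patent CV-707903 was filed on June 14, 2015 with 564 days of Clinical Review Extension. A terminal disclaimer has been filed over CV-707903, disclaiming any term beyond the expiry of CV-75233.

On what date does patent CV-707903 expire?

Natural term of CV-707903:
  Base: filing + 16 years → 14 June 2031.
  Clinical Review Extension: +564 days → 29 December 2032.
Expiry of referenced patent CV-75233:
  Base: filing + 16 years → 7 September 2029.
Terminal disclaimer: CV-707903 expires on the earlier of 29 December 2032 and 7 September 2029.

September 7, 2029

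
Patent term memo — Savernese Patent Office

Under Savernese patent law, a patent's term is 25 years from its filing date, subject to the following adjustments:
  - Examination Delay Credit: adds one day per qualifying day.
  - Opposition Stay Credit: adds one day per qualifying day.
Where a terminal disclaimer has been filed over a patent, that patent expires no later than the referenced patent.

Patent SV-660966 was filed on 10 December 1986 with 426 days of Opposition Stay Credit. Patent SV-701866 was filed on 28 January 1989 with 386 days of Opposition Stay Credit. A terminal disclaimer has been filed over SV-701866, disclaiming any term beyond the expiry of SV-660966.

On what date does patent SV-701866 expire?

Natural term of SV-701866:
  Base: filing + 25 years → 28 January 2014.
  Opposition Stay Credit: +386 days → 18 February 2015.
Expiry of referenced patent SV-660966:
  Base: filing + 25 years → 10 December 2011.
  Opposition Stay Credit: +426 days → 8 February 2013.
Terminal disclaimer: SV-701866 expires on the earlier of 18 February 2015 and 8 February 2013.

February 8, 2013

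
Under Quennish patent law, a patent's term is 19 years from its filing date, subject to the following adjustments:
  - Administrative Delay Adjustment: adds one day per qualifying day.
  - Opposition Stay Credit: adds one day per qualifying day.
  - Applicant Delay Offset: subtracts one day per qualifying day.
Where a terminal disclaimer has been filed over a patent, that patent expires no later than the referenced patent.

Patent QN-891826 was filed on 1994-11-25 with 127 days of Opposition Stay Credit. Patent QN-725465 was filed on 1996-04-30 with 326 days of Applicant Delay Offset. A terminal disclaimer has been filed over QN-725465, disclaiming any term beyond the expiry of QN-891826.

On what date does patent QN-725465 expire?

April 1, 2014

Natural term of QN-725465:
  Base: filing + 19 years → 30 April 2015.
  Applicant Delay Offset: −326 days → 8 June 2014.
Expiry of referenced patent QN-891826:
  Base: filing + 19 years → 25 November 2013.
  Opposition Stay Credit: +127 days → 1 April 2014.
Terminal disclaimer: QN-725465 expires on the earlier of 8 June 2014 and 1 April 2014.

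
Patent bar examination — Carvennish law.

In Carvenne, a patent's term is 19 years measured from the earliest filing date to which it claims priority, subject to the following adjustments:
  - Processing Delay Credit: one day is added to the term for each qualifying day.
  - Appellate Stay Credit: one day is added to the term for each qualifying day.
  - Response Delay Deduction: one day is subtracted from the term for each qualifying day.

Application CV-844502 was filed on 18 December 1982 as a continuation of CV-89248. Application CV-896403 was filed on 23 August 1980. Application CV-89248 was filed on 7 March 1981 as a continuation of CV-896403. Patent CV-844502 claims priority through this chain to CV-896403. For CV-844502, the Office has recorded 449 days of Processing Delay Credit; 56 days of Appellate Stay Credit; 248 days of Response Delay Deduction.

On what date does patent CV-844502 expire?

Earliest priority filing: 23 August 1980.
Base term: 23 August 1980 + 19 years → 23 August 1999.
Processing Delay Credit: +449 days → 14 November 2000.
Appellate Stay Credit: +56 days → 9 January 2001.
Response Delay Deduction: −248 days → 6 May 2000.

May 6, 2000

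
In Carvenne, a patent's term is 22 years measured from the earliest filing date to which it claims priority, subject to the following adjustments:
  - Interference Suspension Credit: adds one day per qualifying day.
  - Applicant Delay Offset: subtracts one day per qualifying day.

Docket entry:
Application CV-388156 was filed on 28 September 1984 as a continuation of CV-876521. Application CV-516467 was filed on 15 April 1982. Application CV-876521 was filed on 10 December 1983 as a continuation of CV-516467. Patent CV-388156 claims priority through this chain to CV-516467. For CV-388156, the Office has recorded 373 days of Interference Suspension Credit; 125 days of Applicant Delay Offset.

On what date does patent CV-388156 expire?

December 19, 2004

Earliest priority filing: 15 April 1982.
Base term: 15 April 1982 + 22 years → 15 April 2004.
Interference Suspension Credit: +373 days → 23 April 2005.
Applicant Delay Offset: −125 days → 19 December 2004.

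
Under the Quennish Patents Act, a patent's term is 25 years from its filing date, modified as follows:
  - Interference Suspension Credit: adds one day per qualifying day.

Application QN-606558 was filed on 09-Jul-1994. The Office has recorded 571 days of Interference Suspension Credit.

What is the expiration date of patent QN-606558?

Base term: filing date + 25 years → 9 July 2019.
Interference Suspension Credit: +571 days → 30 January 2021.

January 30, 2021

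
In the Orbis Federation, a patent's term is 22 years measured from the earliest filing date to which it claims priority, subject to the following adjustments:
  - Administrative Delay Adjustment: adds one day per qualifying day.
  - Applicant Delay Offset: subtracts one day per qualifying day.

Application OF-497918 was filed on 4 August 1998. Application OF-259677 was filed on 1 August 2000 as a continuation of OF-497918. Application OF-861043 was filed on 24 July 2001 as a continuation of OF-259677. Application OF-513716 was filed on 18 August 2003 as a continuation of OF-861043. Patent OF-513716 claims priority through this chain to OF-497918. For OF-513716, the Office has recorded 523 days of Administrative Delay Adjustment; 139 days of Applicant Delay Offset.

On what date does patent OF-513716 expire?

Earliest priority filing: 4 August 1998.
Base term: 4 August 1998 + 22 years → 4 August 2020.
Administrative Delay Adjustment: +523 days → 9 January 2022.
Applicant Delay Offset: −139 days → 23 August 2021.

2021-08-23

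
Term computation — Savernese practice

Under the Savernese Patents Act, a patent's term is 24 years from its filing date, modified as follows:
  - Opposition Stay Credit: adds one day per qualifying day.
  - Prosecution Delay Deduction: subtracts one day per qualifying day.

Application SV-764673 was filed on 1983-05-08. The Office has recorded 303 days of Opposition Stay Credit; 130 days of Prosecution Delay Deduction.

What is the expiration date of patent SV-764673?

October 28, 2007

Base term: filing date + 24 years → 8 May 2007.
Opposition Stay Credit: +303 days → 6 March 2008.
Prosecution Delay Deduction: −130 days → 28 October 2007.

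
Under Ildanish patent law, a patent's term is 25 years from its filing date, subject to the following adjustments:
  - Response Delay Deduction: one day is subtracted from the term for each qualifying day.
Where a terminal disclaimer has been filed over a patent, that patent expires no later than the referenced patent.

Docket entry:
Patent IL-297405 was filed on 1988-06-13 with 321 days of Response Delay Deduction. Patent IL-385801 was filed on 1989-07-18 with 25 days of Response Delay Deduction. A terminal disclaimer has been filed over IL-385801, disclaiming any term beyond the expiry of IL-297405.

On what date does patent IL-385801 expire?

Natural term of IL-385801:
  Base: filing + 25 years → 18 July 2014.
  Response Delay Deduction: −25 days → 23 June 2014.
Expiry of referenced patent IL-297405:
  Base: filing + 25 years → 13 June 2013.
  Response Delay Deduction: −321 days → 27 July 2012.
Terminal disclaimer: IL-385801 expires on the earlier of 23 June 2014 and 27 July 2012.

2012-07-27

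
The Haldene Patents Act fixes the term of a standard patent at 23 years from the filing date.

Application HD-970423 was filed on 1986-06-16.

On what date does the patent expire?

June 16, 2009

Filing date + 23 years → 16 June 2009.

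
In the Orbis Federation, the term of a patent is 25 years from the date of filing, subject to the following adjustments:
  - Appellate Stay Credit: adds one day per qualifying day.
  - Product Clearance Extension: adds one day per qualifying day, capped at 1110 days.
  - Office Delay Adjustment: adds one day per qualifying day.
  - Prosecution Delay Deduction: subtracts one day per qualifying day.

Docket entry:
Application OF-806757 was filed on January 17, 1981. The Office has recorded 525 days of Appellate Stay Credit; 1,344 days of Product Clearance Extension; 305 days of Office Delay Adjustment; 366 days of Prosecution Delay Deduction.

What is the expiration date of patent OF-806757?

May 10, 2010

Base term: filing date + 25 years → 17 January 2006.
Appellate Stay Credit: +525 days → 26 June 2007.
Product Clearance Extension: 1344 days claimed exceeds the 1110-day cap, so +1110 days → 10 July 2010.
Office Delay Adjustment: +305 days → 11 May 2011.
Prosecution Delay Deduction: −366 days → 10 May 2010.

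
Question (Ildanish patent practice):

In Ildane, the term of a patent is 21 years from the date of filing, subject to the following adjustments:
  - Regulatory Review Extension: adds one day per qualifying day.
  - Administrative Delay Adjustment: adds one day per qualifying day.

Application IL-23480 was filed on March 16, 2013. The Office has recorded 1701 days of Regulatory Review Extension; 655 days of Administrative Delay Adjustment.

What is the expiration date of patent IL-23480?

Base term: filing date + 21 years → 16 March 2034.
Regulatory Review Extension: +1701 days → 11 November 2038.
Administrative Delay Adjustment: +655 days → 27 August 2040.

2040-08-27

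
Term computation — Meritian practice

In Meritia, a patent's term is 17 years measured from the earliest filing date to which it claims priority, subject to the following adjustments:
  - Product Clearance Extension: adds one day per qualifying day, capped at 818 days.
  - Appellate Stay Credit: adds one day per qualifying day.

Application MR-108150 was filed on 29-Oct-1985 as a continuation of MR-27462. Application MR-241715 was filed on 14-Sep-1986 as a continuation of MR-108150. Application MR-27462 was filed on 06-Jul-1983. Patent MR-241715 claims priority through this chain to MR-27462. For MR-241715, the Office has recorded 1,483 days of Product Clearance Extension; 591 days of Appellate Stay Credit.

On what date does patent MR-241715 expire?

Earliest priority filing: 6 July 1983.
Base term: 6 July 1983 + 17 years → 6 July 2000.
Product Clearance Extension: 1483 days claimed exceeds the 818-day cap, so +818 days → 2 October 2002.
Appellate Stay Credit: +591 days → 15 May 2004.

2004-05-15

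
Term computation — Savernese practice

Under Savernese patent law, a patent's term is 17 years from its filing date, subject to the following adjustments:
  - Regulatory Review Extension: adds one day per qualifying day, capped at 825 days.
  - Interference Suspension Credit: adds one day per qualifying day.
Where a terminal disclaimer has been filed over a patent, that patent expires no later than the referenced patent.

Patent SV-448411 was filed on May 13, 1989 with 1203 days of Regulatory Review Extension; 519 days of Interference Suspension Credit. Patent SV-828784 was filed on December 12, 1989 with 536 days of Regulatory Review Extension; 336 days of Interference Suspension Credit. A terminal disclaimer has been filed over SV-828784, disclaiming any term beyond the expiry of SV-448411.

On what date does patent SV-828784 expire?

Natural term of SV-828784:
  Base: filing + 17 years → 12 December 2006.
  Regulatory Review Extension: 536 days (within the 825-day cap) → +536 days → 31 May 2008.
  Interference Suspension Credit: +336 days → 2 May 2009.
Expiry of referenced patent SV-448411:
  Base: filing + 17 years → 13 May 2006.
  Regulatory Review Extension: 1203 days claimed exceeds the 825-day cap, so +825 days → 15 August 2008.
  Interference Suspension Credit: +519 days → 16 January 2010.
Terminal disclaimer: SV-828784 expires on the earlier of 2 May 2009 and 16 January 2010.

May 2, 2009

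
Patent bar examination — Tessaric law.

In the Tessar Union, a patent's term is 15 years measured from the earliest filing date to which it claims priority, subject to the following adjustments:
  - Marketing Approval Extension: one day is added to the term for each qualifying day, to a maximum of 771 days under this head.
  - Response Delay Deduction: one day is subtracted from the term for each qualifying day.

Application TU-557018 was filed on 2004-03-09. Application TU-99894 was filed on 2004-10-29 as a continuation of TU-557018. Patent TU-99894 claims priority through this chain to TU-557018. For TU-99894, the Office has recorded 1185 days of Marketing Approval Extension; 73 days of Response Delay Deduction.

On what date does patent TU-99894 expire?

February 4, 2021

Earliest priority filing: 9 March 2004.
Base term: 9 March 2004 + 15 years → 9 March 2019.
Marketing Approval Extension: 1185 days claimed exceeds the 771-day cap, so +771 days → 18 April 2021.
Response Delay Deduction: −73 days → 4 February 2021.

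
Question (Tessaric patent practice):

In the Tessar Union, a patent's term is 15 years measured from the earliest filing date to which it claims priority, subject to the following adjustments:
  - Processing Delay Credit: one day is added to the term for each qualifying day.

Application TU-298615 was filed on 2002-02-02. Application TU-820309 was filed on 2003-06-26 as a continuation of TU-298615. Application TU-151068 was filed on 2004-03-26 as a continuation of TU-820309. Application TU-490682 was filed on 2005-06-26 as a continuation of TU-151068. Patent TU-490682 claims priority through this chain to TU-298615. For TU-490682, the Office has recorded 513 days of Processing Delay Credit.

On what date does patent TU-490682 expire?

June 30, 2018

Earliest priority filing: 2 February 2002.
Base term: 2 February 2002 + 15 years → 2 February 2017.
Processing Delay Credit: +513 days → 30 June 2018.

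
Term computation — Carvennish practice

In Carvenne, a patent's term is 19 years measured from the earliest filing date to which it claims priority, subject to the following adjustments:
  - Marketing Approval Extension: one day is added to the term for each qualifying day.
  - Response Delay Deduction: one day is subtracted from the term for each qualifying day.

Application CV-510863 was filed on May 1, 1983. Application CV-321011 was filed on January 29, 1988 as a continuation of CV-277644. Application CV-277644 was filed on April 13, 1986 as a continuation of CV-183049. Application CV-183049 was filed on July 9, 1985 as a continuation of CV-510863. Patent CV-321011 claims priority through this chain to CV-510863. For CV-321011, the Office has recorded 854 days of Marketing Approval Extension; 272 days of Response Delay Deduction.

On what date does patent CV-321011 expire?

Earliest priority filing: 1 May 1983.
Base term: 1 May 1983 + 19 years → 1 May 2002.
Marketing Approval Extension: +854 days → 1 September 2004.
Response Delay Deduction: −272 days → 4 December 2003.

2003-12-04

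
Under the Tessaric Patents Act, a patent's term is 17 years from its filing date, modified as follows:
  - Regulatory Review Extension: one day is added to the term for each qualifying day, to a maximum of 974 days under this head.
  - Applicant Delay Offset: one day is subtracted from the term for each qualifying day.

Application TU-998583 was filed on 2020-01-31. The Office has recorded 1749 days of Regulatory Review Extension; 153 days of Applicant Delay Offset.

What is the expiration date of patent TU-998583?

Base term: filing date + 17 years → 31 January 2037.
Regulatory Review Extension: 1749 days claimed exceeds the 974-day cap, so +974 days → 2 October 2039.
Applicant Delay Offset: −153 days → 2 May 2039.

2039-05-02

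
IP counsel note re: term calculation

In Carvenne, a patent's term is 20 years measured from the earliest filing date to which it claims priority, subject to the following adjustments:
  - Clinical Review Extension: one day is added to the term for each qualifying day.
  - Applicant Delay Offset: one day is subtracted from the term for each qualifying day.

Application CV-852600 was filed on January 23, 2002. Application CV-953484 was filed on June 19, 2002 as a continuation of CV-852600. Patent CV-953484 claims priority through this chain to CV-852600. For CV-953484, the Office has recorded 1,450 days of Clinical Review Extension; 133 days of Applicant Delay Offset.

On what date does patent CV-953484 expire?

Earliest priority filing: 23 January 2002.
Base term: 23 January 2002 + 20 years → 23 January 2022.
Clinical Review Extension: +1450 days → 12 January 2026.
Applicant Delay Offset: −133 days → 1 September 2025.

September 1, 2025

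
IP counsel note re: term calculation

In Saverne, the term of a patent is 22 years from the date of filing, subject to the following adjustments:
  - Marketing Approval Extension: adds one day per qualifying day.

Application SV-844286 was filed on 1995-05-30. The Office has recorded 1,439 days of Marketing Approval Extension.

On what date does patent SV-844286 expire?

May 8, 2021

Base term: filing date + 22 years → 30 May 2017.
Marketing Approval Extension: +1439 days → 8 May 2021.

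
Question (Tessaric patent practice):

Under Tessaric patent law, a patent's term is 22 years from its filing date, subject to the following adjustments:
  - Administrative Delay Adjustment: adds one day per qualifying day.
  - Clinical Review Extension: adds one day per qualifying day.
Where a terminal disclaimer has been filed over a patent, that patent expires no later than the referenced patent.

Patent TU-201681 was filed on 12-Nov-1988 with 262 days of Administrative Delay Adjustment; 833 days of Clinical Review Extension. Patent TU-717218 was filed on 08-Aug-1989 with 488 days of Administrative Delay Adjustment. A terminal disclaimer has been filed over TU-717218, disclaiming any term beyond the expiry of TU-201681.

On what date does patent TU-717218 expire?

Natural term of TU-717218:
  Base: filing + 22 years → 8 August 2011.
  Administrative Delay Adjustment: +488 days → 8 December 2012.
Expiry of referenced patent TU-201681:
  Base: filing + 22 years → 12 November 2010.
  Administrative Delay Adjustment: +262 days → 1 August 2011.
  Clinical Review Extension: +833 days → 11 November 2013.
Terminal disclaimer: TU-717218 expires on the earlier of 8 December 2012 and 11 November 2013.

December 8, 2012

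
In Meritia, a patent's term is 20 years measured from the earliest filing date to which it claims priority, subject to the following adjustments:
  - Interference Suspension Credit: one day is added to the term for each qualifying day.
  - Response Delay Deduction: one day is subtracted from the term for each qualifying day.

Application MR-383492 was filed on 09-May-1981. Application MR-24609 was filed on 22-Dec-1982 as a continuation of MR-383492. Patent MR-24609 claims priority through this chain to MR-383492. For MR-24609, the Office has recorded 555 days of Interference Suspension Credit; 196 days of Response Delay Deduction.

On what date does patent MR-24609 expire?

May 3, 2002

Earliest priority filing: 9 May 1981.
Base term: 9 May 1981 + 20 years → 9 May 2001.
Interference Suspension Credit: +555 days → 15 November 2002.
Response Delay Deduction: −196 days → 3 May 2002.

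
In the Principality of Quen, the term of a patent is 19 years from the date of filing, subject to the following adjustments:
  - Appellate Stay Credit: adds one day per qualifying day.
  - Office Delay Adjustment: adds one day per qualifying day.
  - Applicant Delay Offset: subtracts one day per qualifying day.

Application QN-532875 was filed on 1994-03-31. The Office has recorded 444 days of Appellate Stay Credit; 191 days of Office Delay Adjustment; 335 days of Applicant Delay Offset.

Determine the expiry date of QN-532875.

January 25, 2014

Base term: filing date + 19 years → 31 March 2013.
Appellate Stay Credit: +444 days → 18 June 2014.
Office Delay Adjustment: +191 days → 26 December 2014.
Applicant Delay Offset: −335 days → 25 January 2014.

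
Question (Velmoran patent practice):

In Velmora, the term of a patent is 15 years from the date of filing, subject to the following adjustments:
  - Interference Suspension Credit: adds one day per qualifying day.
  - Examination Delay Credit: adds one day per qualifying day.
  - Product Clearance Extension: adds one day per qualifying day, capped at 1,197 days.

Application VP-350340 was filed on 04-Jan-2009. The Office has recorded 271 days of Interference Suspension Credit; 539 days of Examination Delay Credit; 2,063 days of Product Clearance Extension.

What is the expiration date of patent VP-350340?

Base term: filing date + 15 years → 4 January 2024.
Interference Suspension Credit: +271 days → 1 October 2024.
Examination Delay Credit: +539 days → 24 March 2026.
Product Clearance Extension: 2063 days claimed exceeds the 1197-day cap, so +1197 days → 3 July 2029.

July 3, 2029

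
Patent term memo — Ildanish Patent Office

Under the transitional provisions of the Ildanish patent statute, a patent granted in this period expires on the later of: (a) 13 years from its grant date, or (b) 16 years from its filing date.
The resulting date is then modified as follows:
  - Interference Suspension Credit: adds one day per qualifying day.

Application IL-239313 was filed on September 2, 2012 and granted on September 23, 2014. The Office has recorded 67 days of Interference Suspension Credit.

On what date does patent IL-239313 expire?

(a) grant + 13 years → 23 September 2027.
(b) filing + 16 years → 2 September 2028.
Later of the two: 2 September 2028.
Interference Suspension Credit: +67 days → 8 November 2028.

November 8, 2028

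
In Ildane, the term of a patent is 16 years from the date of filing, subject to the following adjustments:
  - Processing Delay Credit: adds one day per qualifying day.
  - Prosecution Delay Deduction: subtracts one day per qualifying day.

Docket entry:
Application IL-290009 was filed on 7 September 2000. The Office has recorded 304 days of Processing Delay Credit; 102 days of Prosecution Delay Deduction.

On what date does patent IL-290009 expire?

2017-03-28

Base term: filing date + 16 years → 7 September 2016.
Processing Delay Credit: +304 days → 8 July 2017.
Prosecution Delay Deduction: −102 days → 28 March 2017.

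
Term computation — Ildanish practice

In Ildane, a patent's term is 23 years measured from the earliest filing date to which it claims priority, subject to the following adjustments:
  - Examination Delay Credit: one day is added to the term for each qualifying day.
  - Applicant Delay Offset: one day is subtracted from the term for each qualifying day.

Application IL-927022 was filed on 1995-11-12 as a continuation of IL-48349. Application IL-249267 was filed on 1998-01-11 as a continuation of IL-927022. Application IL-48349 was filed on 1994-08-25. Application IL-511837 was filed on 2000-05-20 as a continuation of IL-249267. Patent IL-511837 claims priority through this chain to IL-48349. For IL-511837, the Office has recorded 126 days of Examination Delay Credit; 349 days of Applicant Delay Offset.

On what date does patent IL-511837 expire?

Earliest priority filing: 25 August 1994.
Base term: 25 August 1994 + 23 years → 25 August 2017.
Examination Delay Credit: +126 days → 29 December 2017.
Applicant Delay Offset: −349 days → 14 January 2017.

2017-01-14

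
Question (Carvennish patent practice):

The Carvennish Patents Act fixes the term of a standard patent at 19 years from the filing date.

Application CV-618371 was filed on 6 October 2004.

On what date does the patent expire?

Filing date + 19 years → 6 October 2023.

2023-10-06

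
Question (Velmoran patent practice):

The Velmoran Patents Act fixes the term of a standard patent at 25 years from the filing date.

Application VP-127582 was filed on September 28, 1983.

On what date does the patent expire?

Filing date + 25 years → 28 September 2008.

September 28, 2008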